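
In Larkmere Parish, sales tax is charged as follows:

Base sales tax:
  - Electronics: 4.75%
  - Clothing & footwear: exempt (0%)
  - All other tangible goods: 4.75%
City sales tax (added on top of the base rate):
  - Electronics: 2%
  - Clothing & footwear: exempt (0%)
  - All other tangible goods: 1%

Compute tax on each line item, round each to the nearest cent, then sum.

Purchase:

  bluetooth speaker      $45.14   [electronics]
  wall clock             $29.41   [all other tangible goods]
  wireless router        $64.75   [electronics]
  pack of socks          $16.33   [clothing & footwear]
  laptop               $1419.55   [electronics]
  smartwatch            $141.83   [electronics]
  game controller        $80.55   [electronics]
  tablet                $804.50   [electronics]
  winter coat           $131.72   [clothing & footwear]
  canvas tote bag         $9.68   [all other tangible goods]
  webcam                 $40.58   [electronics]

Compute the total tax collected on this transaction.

Bluetooth speaker $45.14: electronics → 4.75% + 2% city = 6.75% → $3.05
Wall clock $29.41: all other tangible goods → 4.75% + 1% city = 5.75% → $1.69
Wireless router $64.75: electronics → 4.75% + 2% city = 6.75% → $4.37
Pack of socks $16.33: clothing & footwear → 0% + 0% city = 0% → $0.00
Laptop $1419.55: electronics → 4.75% + 2% city = 6.75% → $95.82
Smartwatch $141.83: electronics → 4.75% + 2% city = 6.75% → $9.57
Game controller $80.55: electronics → 4.75% + 2% city = 6.75% → $5.44
Tablet $804.50: electronics → 4.75% + 2% city = 6.75% → $54.30
Winter coat $131.72: clothing & footwear → 0% + 0% city = 0% → $0.00
Canvas tote bag $9.68: all other tangible goods → 4.75% + 1% city = 5.75% → $0.56
Webcam $40.58: electronics → 4.75% + 2% city = 6.75% → $2.74
Total tax = $3.05 + $1.69 + $4.37 + $95.82 + $9.57 + $5.44 + $54.30 + $0.56 + $2.74 = $177.54

$177.54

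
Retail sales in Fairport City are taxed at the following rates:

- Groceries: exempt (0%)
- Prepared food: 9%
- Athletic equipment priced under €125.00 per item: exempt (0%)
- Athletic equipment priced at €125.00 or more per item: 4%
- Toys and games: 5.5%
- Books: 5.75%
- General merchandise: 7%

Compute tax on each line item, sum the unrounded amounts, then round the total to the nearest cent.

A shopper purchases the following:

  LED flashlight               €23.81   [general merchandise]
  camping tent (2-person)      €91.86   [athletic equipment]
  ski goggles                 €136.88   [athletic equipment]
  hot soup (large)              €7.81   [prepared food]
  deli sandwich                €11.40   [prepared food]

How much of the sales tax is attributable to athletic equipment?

€5.48

Camping tent (2-person) €91.86: athletic equipment, under €125.00 → 0% → €0.00
Ski goggles €136.88: athletic equipment, €125.00 or more → 4% → €5.4752
Tax on athletic equipment: unrounded sum = €5.4752 → €5.48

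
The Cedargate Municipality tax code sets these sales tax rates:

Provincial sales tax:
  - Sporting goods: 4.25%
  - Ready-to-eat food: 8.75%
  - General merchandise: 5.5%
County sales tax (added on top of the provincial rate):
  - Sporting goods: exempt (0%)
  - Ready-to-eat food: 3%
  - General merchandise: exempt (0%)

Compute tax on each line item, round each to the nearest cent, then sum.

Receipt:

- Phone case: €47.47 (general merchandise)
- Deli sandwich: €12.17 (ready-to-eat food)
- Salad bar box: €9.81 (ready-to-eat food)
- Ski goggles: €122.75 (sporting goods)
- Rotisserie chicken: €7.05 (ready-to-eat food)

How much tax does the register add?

€11.24

Phone case €47.47: general merchandise → 5.5% + 0% county = 5.5% → €2.61
Deli sandwich €12.17: ready-to-eat food → 8.75% + 3% county = 11.75% → €1.43
Salad bar box €9.81: ready-to-eat food → 8.75% + 3% county = 11.75% → €1.15
Ski goggles €122.75: sporting goods → 4.25% + 0% county = 4.25% → €5.22
Rotisserie chicken €7.05: ready-to-eat food → 8.75% + 3% county = 11.75% → €0.83
Total tax = €2.61 + €1.43 + €1.15 + €5.22 + €0.83 = €11.24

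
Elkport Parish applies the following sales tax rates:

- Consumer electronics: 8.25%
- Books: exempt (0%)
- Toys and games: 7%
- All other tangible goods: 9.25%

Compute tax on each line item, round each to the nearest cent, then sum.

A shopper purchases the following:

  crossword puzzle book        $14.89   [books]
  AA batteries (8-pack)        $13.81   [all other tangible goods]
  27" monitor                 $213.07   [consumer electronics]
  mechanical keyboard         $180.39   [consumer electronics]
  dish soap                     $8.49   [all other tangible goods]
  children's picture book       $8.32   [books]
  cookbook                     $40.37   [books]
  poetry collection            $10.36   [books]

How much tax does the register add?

Crossword puzzle book $14.89: books → 0% → $0.00
AA batteries (8-pack) $13.81: all other tangible goods → 9.25% → $1.28
27" monitor $213.07: consumer electronics → 8.25% → $17.58
Mechanical keyboard $180.39: consumer electronics → 8.25% → $14.88
Dish soap $8.49: all other tangible goods → 9.25% → $0.79
Children's picture book $8.32: books → 0% → $0.00
Cookbook $40.37: books → 0% → $0.00
Poetry collection $10.36: books → 0% → $0.00
Total tax = $1.28 + $17.58 + $14.88 + $0.79 = $34.53

$34.53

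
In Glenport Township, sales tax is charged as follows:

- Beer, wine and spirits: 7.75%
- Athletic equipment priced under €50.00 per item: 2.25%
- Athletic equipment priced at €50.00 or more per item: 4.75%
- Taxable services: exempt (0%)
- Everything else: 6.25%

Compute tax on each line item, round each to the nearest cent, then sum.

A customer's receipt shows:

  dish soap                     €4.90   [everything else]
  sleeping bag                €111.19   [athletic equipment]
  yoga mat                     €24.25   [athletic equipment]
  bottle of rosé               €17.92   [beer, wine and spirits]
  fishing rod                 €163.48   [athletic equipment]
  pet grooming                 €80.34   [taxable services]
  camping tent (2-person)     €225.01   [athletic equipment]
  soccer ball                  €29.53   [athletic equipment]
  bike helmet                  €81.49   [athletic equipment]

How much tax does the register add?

Dish soap €4.90: everything else → 6.25% → €0.31
Sleeping bag €111.19: athletic equipment, €50.00 or more → 4.75% → €5.28
Yoga mat €24.25: athletic equipment, under €50.00 → 2.25% → €0.55
Bottle of rosé €17.92: beer, wine and spirits → 7.75% → €1.39
Fishing rod €163.48: athletic equipment, €50.00 or more → 4.75% → €7.77
Pet grooming €80.34: taxable services → 0% → €0.00
Camping tent (2-person) €225.01: athletic equipment, €50.00 or more → 4.75% → €10.69
Soccer ball €29.53: athletic equipment, under €50.00 → 2.25% → €0.66
Bike helmet €81.49: athletic equipment, €50.00 or more → 4.75% → €3.87
Total tax = €0.31 + €5.28 + €0.55 + €1.39 + €7.77 + €10.69 + €0.66 + €3.87 = €30.52

€30.52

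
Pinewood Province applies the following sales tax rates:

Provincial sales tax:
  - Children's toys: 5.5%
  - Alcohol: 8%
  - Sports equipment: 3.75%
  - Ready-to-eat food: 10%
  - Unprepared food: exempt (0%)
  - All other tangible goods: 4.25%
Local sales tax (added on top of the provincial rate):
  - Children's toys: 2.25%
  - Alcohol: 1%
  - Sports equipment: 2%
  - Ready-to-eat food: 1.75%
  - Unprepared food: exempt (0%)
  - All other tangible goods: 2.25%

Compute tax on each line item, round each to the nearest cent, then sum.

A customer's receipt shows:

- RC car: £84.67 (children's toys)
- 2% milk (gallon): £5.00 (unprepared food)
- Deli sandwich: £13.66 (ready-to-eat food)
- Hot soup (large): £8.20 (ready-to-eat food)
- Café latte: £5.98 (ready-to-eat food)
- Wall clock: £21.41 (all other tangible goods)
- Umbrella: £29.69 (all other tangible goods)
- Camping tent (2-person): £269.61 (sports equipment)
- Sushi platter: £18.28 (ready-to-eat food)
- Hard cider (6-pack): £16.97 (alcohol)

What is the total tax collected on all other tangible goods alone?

£3.32

Wall clock £21.41: all other tangible goods → 4.25% + 2.25% local = 6.5% → £1.39
Umbrella £29.69: all other tangible goods → 4.25% + 2.25% local = 6.5% → £1.93
Tax on all other tangible goods = £1.39 + £1.93 = £3.32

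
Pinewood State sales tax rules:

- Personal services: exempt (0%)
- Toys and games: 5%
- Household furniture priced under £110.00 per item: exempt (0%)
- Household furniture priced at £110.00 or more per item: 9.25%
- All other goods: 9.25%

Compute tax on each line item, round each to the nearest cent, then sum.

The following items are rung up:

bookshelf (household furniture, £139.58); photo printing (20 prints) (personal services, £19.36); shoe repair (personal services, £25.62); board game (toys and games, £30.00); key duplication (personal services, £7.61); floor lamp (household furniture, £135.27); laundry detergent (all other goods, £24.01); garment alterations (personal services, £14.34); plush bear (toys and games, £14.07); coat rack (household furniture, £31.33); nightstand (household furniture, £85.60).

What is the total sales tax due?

Bookshelf £139.58: household furniture, £110.00 or more → 9.25% → £12.91
Photo printing (20 prints) £19.36: personal services → 0% → £0.00
Shoe repair £25.62: personal services → 0% → £0.00
Board game £30.00: toys and games → 5% → £1.50
Key duplication £7.61: personal services → 0% → £0.00
Floor lamp £135.27: household furniture, £110.00 or more → 9.25% → £12.51
Laundry detergent £24.01: all other goods → 9.25% → £2.22
Garment alterations £14.34: personal services → 0% → £0.00
Plush bear £14.07: toys and games → 5% → £0.70
Coat rack £31.33: household furniture, under £110.00 → 0% → £0.00
Nightstand £85.60: household furniture, under £110.00 → 0% → £0.00
Total tax = £12.91 + £1.50 + £12.51 + £2.22 + £0.70 = £29.84

£29.84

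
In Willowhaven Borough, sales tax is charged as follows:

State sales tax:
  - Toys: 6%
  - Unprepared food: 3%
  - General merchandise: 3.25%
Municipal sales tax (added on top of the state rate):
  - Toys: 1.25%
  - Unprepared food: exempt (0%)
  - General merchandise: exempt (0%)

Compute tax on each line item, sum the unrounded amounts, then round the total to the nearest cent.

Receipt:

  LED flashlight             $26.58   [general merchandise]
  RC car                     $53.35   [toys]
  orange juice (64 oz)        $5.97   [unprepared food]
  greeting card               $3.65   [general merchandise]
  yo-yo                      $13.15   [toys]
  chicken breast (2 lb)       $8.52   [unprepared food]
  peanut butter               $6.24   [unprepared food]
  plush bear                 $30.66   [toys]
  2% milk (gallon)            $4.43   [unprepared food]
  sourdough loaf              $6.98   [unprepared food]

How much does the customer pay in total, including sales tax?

LED flashlight $26.58: general merchandise → 3.25% + 0% municipal = 3.25% → $0.86385
RC car $53.35: toys → 6% + 1.25% municipal = 7.25% → $3.867875
Orange juice (64 oz) $5.97: unprepared food → 3% + 0% municipal = 3% → $0.1791
Greeting card $3.65: general merchandise → 3.25% + 0% municipal = 3.25% → $0.118625
Yo-yo $13.15: toys → 6% + 1.25% municipal = 7.25% → $0.953375
Chicken breast (2 lb) $8.52: unprepared food → 3% + 0% municipal = 3% → $0.2556
Peanut butter $6.24: unprepared food → 3% + 0% municipal = 3% → $0.1872
Plush bear $30.66: toys → 6% + 1.25% municipal = 7.25% → $2.22285
2% milk (gallon) $4.43: unprepared food → 3% + 0% municipal = 3% → $0.1329
Sourdough loaf $6.98: unprepared food → 3% + 0% municipal = 3% → $0.2094
Subtotal = $159.53; unrounded tax = $8.990775 → $8.99; total due = $168.52

$168.52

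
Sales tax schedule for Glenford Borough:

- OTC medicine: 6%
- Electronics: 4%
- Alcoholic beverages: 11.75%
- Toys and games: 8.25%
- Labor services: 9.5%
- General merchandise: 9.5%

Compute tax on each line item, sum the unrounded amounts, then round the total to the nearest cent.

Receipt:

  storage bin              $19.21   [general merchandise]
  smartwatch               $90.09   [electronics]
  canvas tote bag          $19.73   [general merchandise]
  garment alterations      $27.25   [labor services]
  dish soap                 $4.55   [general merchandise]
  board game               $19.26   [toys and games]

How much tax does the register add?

Storage bin $19.21: general merchandise → 9.5% → $1.82495
Smartwatch $90.09: electronics → 4% → $3.6036
Canvas tote bag $19.73: general merchandise → 9.5% → $1.87435
Garment alterations $27.25: labor services → 9.5% → $2.58875
Dish soap $4.55: general merchandise → 9.5% → $0.43225
Board game $19.26: toys and games → 8.25% → $1.58895
Unrounded tax sum = $11.91285 → $11.91

$11.91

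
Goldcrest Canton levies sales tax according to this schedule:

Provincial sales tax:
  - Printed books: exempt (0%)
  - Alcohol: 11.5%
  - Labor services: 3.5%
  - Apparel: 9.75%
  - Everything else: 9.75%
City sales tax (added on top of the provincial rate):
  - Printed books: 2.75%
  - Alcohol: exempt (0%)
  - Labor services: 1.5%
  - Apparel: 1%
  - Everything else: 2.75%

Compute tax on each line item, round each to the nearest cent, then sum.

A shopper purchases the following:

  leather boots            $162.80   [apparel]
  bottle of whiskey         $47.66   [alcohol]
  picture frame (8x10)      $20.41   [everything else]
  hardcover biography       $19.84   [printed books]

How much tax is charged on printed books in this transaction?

$0.55

Hardcover biography $19.84: printed books → 0% + 2.75% city = 2.75% → $0.55
Tax on printed books = $0.55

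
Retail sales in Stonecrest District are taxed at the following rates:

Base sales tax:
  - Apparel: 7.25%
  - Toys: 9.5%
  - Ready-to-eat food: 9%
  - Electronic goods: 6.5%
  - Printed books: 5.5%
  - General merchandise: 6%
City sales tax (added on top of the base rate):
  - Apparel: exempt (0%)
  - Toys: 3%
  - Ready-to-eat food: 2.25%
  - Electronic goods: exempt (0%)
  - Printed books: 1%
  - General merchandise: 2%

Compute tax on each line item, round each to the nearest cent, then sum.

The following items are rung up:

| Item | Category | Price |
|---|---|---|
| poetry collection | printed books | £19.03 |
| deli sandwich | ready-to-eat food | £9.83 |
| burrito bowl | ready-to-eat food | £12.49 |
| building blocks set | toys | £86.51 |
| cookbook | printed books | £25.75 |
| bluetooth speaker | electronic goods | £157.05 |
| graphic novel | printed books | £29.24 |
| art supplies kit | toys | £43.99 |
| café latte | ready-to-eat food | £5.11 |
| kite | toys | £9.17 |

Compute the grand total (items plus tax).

£433.74

Poetry collection £19.03: printed books → 5.5% + 1% city = 6.5% → £1.24
Deli sandwich £9.83: ready-to-eat food → 9% + 2.25% city = 11.25% → £1.11
Burrito bowl £12.49: ready-to-eat food → 9% + 2.25% city = 11.25% → £1.41
Building blocks set £86.51: toys → 9.5% + 3% city = 12.5% → £10.81
Cookbook £25.75: printed books → 5.5% + 1% city = 6.5% → £1.67
Bluetooth speaker £157.05: electronic goods → 6.5% + 0% city = 6.5% → £10.21
Graphic novel £29.24: printed books → 5.5% + 1% city = 6.5% → £1.90
Art supplies kit £43.99: toys → 9.5% + 3% city = 12.5% → £5.50
Café latte £5.11: ready-to-eat food → 9% + 2.25% city = 11.25% → £0.57
Kite £9.17: toys → 9.5% + 3% city = 12.5% → £1.15
Subtotal = £398.17; tax = £35.57; total due = £433.74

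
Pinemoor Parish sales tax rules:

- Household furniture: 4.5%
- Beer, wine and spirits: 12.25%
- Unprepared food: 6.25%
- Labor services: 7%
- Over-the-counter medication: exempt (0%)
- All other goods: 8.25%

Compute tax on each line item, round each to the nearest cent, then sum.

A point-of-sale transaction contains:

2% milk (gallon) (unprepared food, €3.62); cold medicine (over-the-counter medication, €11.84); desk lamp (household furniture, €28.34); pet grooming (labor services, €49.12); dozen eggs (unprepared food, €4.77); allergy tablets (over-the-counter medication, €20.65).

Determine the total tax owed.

€5.25

2% milk (gallon) €3.62: unprepared food → 6.25% → €0.23
Cold medicine €11.84: over-the-counter medication → 0% → €0.00
Desk lamp €28.34: household furniture → 4.5% → €1.28
Pet grooming €49.12: labor services → 7% → €3.44
Dozen eggs €4.77: unprepared food → 6.25% → €0.30
Allergy tablets €20.65: over-the-counter medication → 0% → €0.00
Total tax = €0.23 + €1.28 + €3.44 + €0.30 = €5.25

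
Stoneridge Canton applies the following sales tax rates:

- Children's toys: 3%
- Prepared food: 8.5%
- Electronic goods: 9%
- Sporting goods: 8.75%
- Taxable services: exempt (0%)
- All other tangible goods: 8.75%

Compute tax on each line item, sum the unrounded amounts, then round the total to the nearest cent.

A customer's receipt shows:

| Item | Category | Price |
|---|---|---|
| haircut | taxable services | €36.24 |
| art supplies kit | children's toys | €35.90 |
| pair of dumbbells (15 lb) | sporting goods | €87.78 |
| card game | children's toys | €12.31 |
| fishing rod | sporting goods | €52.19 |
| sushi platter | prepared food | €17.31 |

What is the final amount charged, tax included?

€256.90

Haircut €36.24: taxable services → 0% → €0.00
Art supplies kit €35.90: children's toys → 3% → €1.077
Pair of dumbbells (15 lb) €87.78: sporting goods → 8.75% → €7.68075
Card game €12.31: children's toys → 3% → €0.3693
Fishing rod €52.19: sporting goods → 8.75% → €4.566625
Sushi platter €17.31: prepared food → 8.5% → €1.47135
Subtotal = €241.73; unrounded tax = €15.165025 → €15.17; total due = €256.90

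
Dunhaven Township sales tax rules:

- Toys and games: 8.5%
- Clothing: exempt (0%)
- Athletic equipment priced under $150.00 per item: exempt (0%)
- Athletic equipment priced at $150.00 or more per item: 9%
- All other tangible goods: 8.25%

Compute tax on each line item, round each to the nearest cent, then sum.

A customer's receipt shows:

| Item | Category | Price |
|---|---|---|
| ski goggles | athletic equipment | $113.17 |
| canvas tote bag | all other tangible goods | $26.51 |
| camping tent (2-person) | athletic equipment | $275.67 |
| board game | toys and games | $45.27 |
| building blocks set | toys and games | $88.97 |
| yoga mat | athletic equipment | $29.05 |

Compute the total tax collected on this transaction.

$38.41

Ski goggles $113.17: athletic equipment, under $150.00 → 0% → $0.00
Canvas tote bag $26.51: all other tangible goods → 8.25% → $2.19
Camping tent (2-person) $275.67: athletic equipment, $150.00 or more → 9% → $24.81
Board game $45.27: toys and games → 8.5% → $3.85
Building blocks set $88.97: toys and games → 8.5% → $7.56
Yoga mat $29.05: athletic equipment, under $150.00 → 0% → $0.00
Total tax = $2.19 + $24.81 + $3.85 + $7.56 = $38.41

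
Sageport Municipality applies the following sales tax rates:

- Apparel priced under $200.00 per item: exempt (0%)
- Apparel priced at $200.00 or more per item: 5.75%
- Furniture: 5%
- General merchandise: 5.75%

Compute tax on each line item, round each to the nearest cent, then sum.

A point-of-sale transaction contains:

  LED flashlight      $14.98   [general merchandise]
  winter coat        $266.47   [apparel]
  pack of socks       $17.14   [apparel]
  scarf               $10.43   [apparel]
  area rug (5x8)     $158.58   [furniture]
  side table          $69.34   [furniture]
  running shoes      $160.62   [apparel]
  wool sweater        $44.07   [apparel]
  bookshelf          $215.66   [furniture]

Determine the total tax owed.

LED flashlight $14.98: general merchandise → 5.75% → $0.86
Winter coat $266.47: apparel, $200.00 or more → 5.75% → $15.32
Pack of socks $17.14: apparel, under $200.00 → 0% → $0.00
Scarf $10.43: apparel, under $200.00 → 0% → $0.00
Area rug (5x8) $158.58: furniture → 5% → $7.93
Side table $69.34: furniture → 5% → $3.47
Running shoes $160.62: apparel, under $200.00 → 0% → $0.00
Wool sweater $44.07: apparel, under $200.00 → 0% → $0.00
Bookshelf $215.66: furniture → 5% → $10.78
Total tax = $0.86 + $15.32 + $7.93 + $3.47 + $10.78 = $38.36

$38.36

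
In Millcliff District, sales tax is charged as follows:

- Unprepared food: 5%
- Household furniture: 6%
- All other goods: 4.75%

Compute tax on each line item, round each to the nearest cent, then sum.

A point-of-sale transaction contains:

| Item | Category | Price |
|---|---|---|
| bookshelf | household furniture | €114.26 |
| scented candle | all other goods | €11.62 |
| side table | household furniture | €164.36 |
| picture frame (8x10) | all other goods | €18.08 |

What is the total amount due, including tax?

Bookshelf €114.26: household furniture → 6% → €6.86
Scented candle €11.62: all other goods → 4.75% → €0.55
Side table €164.36: household furniture → 6% → €9.86
Picture frame (8x10) €18.08: all other goods → 4.75% → €0.86
Subtotal = €308.32; tax = €18.13; total due = €326.45

€326.45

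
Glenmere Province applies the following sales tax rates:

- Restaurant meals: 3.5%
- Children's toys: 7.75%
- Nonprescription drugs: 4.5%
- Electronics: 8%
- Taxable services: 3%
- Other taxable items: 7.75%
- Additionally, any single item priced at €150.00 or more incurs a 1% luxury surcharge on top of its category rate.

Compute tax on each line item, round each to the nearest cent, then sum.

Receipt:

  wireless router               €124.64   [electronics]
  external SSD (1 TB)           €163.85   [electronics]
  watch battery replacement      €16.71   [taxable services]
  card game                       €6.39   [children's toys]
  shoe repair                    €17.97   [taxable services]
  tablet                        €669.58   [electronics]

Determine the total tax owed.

Wireless router €124.64: electronics → 8% → €9.97
External SSD (1 TB) €163.85: electronics → 8% + 1% surcharge = 9% → €14.75
Watch battery replacement €16.71: taxable services → 3% → €0.50
Card game €6.39: children's toys → 7.75% → €0.50
Shoe repair €17.97: taxable services → 3% → €0.54
Tablet €669.58: electronics → 8% + 1% surcharge = 9% → €60.26
Total tax = €9.97 + €14.75 + €0.50 + €0.50 + €0.54 + €60.26 = €86.52

€86.52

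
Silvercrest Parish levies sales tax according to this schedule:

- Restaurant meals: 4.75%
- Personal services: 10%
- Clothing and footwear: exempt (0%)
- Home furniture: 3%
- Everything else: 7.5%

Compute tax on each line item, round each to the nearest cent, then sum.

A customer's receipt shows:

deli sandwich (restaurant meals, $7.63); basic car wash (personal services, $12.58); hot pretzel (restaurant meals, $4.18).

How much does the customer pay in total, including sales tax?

Deli sandwich $7.63: restaurant meals → 4.75% → $0.36
Basic car wash $12.58: personal services → 10% → $1.26
Hot pretzel $4.18: restaurant meals → 4.75% → $0.20
Subtotal = $24.39; tax = $1.82; total due = $26.21

$26.21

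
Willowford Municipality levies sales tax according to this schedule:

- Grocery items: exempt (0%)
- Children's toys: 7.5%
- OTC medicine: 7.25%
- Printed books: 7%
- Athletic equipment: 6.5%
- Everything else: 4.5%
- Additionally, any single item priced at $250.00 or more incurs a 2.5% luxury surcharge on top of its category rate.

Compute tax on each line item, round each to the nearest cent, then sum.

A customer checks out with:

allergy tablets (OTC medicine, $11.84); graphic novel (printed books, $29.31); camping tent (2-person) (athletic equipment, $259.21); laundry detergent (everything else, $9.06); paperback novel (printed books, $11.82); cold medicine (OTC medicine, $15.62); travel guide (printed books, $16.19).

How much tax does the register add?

$29.74

Allergy tablets $11.84: OTC medicine → 7.25% → $0.86
Graphic novel $29.31: printed books → 7% → $2.05
Camping tent (2-person) $259.21: athletic equipment → 6.5% + 2.5% surcharge = 9% → $23.33
Laundry detergent $9.06: everything else → 4.5% → $0.41
Paperback novel $11.82: printed books → 7% → $0.83
Cold medicine $15.62: OTC medicine → 7.25% → $1.13
Travel guide $16.19: printed books → 7% → $1.13
Total tax = $0.86 + $2.05 + $23.33 + $0.41 + $0.83 + $1.13 + $1.13 = $29.74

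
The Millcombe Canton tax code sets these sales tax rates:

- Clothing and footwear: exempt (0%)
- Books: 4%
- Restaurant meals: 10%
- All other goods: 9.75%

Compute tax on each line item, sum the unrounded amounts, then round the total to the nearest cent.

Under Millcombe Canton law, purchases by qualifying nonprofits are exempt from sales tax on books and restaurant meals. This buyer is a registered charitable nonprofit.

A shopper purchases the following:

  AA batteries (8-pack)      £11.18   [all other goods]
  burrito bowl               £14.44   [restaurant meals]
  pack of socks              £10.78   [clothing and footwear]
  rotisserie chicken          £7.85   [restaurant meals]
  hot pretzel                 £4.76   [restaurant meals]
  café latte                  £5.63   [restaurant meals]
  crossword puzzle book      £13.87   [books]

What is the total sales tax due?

£1.09

AA batteries (8-pack) £11.18: all other goods → 9.75% → £1.09005
Burrito bowl £14.44: restaurant meals, buyer-exempt → 0% → £0.00
Pack of socks £10.78: clothing and footwear → 0% → £0.00
Rotisserie chicken £7.85: restaurant meals, buyer-exempt → 0% → £0.00
Hot pretzel £4.76: restaurant meals, buyer-exempt → 0% → £0.00
Café latte £5.63: restaurant meals, buyer-exempt → 0% → £0.00
Crossword puzzle book £13.87: books, buyer-exempt → 0% → £0.00
Unrounded tax sum = £1.09005 → £1.09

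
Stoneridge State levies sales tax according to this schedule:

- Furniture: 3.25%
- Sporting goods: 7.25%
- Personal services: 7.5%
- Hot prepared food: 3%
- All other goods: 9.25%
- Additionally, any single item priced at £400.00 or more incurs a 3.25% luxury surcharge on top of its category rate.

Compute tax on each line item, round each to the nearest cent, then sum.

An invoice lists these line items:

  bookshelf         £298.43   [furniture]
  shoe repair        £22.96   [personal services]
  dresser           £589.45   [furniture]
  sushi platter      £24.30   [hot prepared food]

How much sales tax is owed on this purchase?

Bookshelf £298.43: furniture → 3.25% → £9.70
Shoe repair £22.96: personal services → 7.5% → £1.72
Dresser £589.45: furniture → 3.25% + 3.25% surcharge = 6.5% → £38.31
Sushi platter £24.30: hot prepared food → 3% → £0.73
Total tax = £9.70 + £1.72 + £38.31 + £0.73 = £50.46

£50.46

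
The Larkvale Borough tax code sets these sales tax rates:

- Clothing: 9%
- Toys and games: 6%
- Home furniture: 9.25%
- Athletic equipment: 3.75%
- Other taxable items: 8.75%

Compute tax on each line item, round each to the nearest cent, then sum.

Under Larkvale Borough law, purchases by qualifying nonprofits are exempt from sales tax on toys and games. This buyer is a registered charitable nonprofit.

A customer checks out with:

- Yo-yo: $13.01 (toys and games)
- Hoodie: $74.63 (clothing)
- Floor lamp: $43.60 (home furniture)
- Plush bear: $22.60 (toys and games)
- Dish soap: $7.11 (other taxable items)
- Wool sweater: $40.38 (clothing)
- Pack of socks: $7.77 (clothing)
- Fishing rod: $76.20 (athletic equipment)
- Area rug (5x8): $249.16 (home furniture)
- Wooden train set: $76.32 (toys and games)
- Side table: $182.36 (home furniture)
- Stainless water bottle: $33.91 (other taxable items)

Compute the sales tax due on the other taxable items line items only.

$3.59

Dish soap $7.11: other taxable items → 8.75% → $0.62
Stainless water bottle $33.91: other taxable items → 8.75% → $2.97
Tax on other taxable items = $0.62 + $2.97 = $3.59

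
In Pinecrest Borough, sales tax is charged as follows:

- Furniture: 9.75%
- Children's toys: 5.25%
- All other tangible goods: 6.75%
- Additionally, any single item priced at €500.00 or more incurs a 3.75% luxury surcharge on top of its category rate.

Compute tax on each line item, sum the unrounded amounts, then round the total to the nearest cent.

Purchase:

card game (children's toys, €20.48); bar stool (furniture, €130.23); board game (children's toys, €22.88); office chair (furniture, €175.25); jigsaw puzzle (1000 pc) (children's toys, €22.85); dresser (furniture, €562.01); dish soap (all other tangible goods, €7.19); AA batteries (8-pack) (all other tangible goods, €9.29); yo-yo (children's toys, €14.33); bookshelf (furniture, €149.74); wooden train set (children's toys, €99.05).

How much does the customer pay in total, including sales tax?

Card game €20.48: children's toys → 5.25% → €1.0752
Bar stool €130.23: furniture → 9.75% → €12.697425
Board game €22.88: children's toys → 5.25% → €1.2012
Office chair €175.25: furniture → 9.75% → €17.086875
Jigsaw puzzle (1000 pc) €22.85: children's toys → 5.25% → €1.199625
Dresser €562.01: furniture → 9.75% + 3.75% surcharge = 13.5% → €75.87135
Dish soap €7.19: all other tangible goods → 6.75% → €0.485325
AA batteries (8-pack) €9.29: all other tangible goods → 6.75% → €0.627075
Yo-yo €14.33: children's toys → 5.25% → €0.752325
Bookshelf €149.74: furniture → 9.75% → €14.59965
Wooden train set €99.05: children's toys → 5.25% → €5.200125
Subtotal = €1213.30; unrounded tax = €130.796175 → €130.80; total due = €1344.10

€1344.10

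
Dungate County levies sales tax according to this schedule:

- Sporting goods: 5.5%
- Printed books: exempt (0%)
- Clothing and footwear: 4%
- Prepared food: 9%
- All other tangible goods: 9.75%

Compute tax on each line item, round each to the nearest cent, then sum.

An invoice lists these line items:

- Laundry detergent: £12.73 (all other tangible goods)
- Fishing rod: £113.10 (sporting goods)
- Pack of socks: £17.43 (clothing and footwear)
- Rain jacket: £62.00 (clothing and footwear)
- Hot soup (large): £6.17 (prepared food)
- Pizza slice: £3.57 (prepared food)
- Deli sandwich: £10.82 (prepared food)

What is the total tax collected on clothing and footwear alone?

£3.18

Pack of socks £17.43: clothing and footwear → 4% → £0.70
Rain jacket £62.00: clothing and footwear → 4% → £2.48
Tax on clothing and footwear = £0.70 + £2.48 = £3.18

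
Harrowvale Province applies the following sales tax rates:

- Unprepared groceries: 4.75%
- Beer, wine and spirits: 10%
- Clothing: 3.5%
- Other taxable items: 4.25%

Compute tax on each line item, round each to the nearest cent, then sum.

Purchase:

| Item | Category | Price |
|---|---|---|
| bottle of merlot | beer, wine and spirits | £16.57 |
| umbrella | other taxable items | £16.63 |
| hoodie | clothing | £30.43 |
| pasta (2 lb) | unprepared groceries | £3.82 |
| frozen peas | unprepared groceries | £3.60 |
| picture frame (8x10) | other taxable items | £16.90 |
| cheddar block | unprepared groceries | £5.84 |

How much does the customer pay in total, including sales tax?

Bottle of merlot £16.57: beer, wine and spirits → 10% → £1.66
Umbrella £16.63: other taxable items → 4.25% → £0.71
Hoodie £30.43: clothing → 3.5% → £1.07
Pasta (2 lb) £3.82: unprepared groceries → 4.75% → £0.18
Frozen peas £3.60: unprepared groceries → 4.75% → £0.17
Picture frame (8x10) £16.90: other taxable items → 4.25% → £0.72
Cheddar block £5.84: unprepared groceries → 4.75% → £0.28
Subtotal = £93.79; tax = £4.79; total due = £98.58

£98.58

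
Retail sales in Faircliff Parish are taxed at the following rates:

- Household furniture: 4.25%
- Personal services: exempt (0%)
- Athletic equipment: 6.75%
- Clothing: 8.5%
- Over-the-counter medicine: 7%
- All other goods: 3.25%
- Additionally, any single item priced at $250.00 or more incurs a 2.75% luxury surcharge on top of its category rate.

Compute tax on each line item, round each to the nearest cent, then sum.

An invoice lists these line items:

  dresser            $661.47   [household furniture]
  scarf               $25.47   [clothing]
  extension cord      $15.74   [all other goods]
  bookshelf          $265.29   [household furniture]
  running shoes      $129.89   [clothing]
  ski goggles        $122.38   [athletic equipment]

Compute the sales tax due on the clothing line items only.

$13.20

Scarf $25.47: clothing → 8.5% → $2.16
Running shoes $129.89: clothing → 8.5% → $11.04
Tax on clothing = $2.16 + $11.04 = $13.20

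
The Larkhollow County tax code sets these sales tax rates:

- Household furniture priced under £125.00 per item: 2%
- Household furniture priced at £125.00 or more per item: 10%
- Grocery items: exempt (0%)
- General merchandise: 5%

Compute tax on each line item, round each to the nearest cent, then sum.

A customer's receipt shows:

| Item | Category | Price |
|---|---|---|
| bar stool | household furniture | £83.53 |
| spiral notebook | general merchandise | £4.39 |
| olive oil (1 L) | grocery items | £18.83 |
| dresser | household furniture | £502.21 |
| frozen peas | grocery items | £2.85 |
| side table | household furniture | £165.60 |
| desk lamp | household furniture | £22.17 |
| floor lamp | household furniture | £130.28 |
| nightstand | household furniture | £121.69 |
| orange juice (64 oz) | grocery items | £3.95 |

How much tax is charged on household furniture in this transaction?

£84.35

Bar stool £83.53: household furniture, under £125.00 → 2% → £1.67
Dresser £502.21: household furniture, £125.00 or more → 10% → £50.22
Side table £165.60: household furniture, £125.00 or more → 10% → £16.56
Desk lamp £22.17: household furniture, under £125.00 → 2% → £0.44
Floor lamp £130.28: household furniture, £125.00 or more → 10% → £13.03
Nightstand £121.69: household furniture, under £125.00 → 2% → £2.43
Tax on household furniture = £1.67 + £50.22 + £16.56 + £0.44 + £13.03 + £2.43 = £84.35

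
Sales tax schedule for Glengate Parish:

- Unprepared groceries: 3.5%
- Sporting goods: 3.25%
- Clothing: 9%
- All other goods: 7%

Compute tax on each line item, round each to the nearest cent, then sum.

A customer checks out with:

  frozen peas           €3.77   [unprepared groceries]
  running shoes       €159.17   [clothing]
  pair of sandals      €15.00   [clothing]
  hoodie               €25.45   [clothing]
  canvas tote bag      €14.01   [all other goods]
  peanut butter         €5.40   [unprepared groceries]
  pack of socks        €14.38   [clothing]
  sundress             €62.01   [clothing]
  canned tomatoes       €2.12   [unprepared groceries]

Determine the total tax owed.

€26.21

Frozen peas €3.77: unprepared groceries → 3.5% → €0.13
Running shoes €159.17: clothing → 9% → €14.33
Pair of sandals €15.00: clothing → 9% → €1.35
Hoodie €25.45: clothing → 9% → €2.29
Canvas tote bag €14.01: all other goods → 7% → €0.98
Peanut butter €5.40: unprepared groceries → 3.5% → €0.19
Pack of socks €14.38: clothing → 9% → €1.29
Sundress €62.01: clothing → 9% → €5.58
Canned tomatoes €2.12: unprepared groceries → 3.5% → €0.07
Total tax = €0.13 + €14.33 + €1.35 + €2.29 + €0.98 + €0.19 + €1.29 + €5.58 + €0.07 = €26.21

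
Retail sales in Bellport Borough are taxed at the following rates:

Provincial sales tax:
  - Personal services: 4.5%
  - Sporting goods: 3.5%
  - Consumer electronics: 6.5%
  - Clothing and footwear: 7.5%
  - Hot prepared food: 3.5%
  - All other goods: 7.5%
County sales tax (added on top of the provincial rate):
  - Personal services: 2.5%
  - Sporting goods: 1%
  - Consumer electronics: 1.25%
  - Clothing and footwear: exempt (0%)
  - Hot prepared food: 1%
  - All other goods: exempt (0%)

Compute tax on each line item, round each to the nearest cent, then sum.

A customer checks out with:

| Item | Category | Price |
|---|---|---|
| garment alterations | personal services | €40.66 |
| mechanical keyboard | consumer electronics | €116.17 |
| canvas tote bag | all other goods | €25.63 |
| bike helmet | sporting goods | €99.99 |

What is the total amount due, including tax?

€300.72

Garment alterations €40.66: personal services → 4.5% + 2.5% county = 7% → €2.85
Mechanical keyboard €116.17: consumer electronics → 6.5% + 1.25% county = 7.75% → €9.00
Canvas tote bag €25.63: all other goods → 7.5% + 0% county = 7.5% → €1.92
Bike helmet €99.99: sporting goods → 3.5% + 1% county = 4.5% → €4.50
Subtotal = €282.45; tax = €18.27; total due = €300.72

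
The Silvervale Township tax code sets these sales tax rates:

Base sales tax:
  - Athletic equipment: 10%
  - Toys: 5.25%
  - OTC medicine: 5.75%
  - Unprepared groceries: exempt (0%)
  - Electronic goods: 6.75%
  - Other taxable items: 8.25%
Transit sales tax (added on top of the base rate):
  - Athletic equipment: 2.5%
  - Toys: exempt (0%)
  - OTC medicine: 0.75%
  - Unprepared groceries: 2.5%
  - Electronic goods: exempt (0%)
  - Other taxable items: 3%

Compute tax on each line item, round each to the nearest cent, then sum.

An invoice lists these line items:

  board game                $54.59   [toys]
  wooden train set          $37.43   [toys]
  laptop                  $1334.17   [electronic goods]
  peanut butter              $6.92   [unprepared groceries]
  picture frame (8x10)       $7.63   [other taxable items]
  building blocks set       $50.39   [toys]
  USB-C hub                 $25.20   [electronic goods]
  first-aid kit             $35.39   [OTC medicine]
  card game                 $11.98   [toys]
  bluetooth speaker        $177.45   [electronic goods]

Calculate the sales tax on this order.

$115.19

Board game $54.59: toys → 5.25% + 0% transit = 5.25% → $2.87
Wooden train set $37.43: toys → 5.25% + 0% transit = 5.25% → $1.97
Laptop $1334.17: electronic goods → 6.75% + 0% transit = 6.75% → $90.06
Peanut butter $6.92: unprepared groceries → 0% + 2.5% transit = 2.5% → $0.17
Picture frame (8x10) $7.63: other taxable items → 8.25% + 3% transit = 11.25% → $0.86
Building blocks set $50.39: toys → 5.25% + 0% transit = 5.25% → $2.65
USB-C hub $25.20: electronic goods → 6.75% + 0% transit = 6.75% → $1.70
First-aid kit $35.39: OTC medicine → 5.75% + 0.75% transit = 6.5% → $2.30
Card game $11.98: toys → 5.25% + 0% transit = 5.25% → $0.63
Bluetooth speaker $177.45: electronic goods → 6.75% + 0% transit = 6.75% → $11.98
Total tax = $2.87 + $1.97 + $90.06 + $0.17 + $0.86 + $2.65 + $1.70 + $2.30 + $0.63 + $11.98 = $115.19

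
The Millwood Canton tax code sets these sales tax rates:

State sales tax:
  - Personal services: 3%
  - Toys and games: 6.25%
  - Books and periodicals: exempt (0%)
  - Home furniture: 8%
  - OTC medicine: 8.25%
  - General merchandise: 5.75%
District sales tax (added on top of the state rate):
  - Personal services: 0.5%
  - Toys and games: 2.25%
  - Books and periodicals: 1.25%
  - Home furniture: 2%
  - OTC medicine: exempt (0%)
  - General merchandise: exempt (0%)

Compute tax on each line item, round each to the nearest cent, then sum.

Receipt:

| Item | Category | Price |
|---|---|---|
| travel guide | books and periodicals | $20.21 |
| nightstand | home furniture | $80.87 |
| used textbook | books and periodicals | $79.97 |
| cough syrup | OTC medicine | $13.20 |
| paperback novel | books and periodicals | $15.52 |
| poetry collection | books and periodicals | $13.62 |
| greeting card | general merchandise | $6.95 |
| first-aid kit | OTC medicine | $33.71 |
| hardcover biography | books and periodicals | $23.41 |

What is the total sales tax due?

$14.26

Travel guide $20.21: books and periodicals → 0% + 1.25% district = 1.25% → $0.25
Nightstand $80.87: home furniture → 8% + 2% district = 10% → $8.09
Used textbook $79.97: books and periodicals → 0% + 1.25% district = 1.25% → $1.00
Cough syrup $13.20: OTC medicine → 8.25% + 0% district = 8.25% → $1.09
Paperback novel $15.52: books and periodicals → 0% + 1.25% district = 1.25% → $0.19
Poetry collection $13.62: books and periodicals → 0% + 1.25% district = 1.25% → $0.17
Greeting card $6.95: general merchandise → 5.75% + 0% district = 5.75% → $0.40
First-aid kit $33.71: OTC medicine → 8.25% + 0% district = 8.25% → $2.78
Hardcover biography $23.41: books and periodicals → 0% + 1.25% district = 1.25% → $0.29
Total tax = $0.25 + $8.09 + $1.00 + $1.09 + $0.19 + $0.17 + $0.40 + $2.78 + $0.29 = $14.26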